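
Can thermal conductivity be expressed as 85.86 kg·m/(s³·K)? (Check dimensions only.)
Yes

thermal conductivity has SI base units: kg * m / (s^3 * K)
kg·m/(s³·K) reduces to the same SI base units, so it is a valid unit for thermal conductivity.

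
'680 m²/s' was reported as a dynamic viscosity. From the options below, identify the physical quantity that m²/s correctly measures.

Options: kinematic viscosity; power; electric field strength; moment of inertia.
kinematic viscosity

dynamic viscosity should have units dimensionally equivalent to kg / (m * s) (e.g. Pa·s).
The given unit 'm²/s' reduces to m^2 / s. Of the listed options, that is the dimensionality of kinematic viscosity.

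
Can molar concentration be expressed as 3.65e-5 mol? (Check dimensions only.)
No

molar concentration has SI base units: mol / m^3
mol does NOT reduce to mol / m^3; a valid unit for molar concentration would be e.g. mol/m³.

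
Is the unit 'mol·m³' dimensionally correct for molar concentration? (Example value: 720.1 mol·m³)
No

molar concentration has SI base units: mol / m^3
mol·m³ does NOT reduce to mol / m^3; a valid unit for molar concentration would be e.g. mol/m³.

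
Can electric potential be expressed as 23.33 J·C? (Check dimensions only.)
No

electric potential has SI base units: kg * m^2 / (A * s^3)
J·C does NOT reduce to kg * m^2 / (A * s^3); a valid unit for electric potential would be e.g. V.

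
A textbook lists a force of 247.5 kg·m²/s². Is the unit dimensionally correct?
No

force has SI base units: kg * m / s^2
kg·m²/s² does NOT reduce to kg * m / s^2; a valid unit for force would be e.g. N.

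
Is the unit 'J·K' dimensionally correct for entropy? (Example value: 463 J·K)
No

entropy has SI base units: kg * m^2 / (s^2 * K)
J·K does NOT reduce to kg * m^2 / (s^2 * K); a valid unit for entropy would be e.g. J/K.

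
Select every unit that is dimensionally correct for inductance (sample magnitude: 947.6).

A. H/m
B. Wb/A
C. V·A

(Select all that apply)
B

inductance has SI base units: kg * m^2 / (A^2 * s^2)

Checking each option against kg * m^2 / (A^2 * s^2):
  A. H/m: ✗ does not match
  B. Wb/A: ✓ matches
  C. V·A: ✗ does not match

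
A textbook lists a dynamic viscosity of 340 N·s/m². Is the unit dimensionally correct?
Yes

dynamic viscosity has SI base units: kg / (m * s)
N·s/m² reduces to the same SI base units, so it is a valid unit for dynamic viscosity.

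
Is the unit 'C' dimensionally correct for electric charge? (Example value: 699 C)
Yes

electric charge has SI base units: A * s
C reduces to the same SI base units, so it is a valid unit for electric charge.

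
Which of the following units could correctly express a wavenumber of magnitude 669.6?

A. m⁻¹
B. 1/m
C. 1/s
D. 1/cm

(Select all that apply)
A, B, D

wavenumber has SI base units: 1 / m

Checking each option against 1 / m:
  A. m⁻¹: ✓ matches
  B. 1/m: ✓ matches
  C. 1/s: ✗ does not match
  D. 1/cm: ✓ matches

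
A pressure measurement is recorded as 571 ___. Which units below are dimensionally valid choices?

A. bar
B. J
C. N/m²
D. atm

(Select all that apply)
A, C, D

pressure has SI base units: kg / (m * s^2)

Checking each option against kg / (m * s^2):
  A. bar: ✓ matches
  B. J: ✗ does not match
  C. N/m²: ✓ matches
  D. atm: ✓ matches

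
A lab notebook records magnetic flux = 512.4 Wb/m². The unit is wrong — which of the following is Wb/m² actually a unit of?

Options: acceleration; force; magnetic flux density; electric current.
magnetic flux density

magnetic flux should have units dimensionally equivalent to kg * m^2 / (A * s^2) (e.g. Wb).
The given unit 'Wb/m²' reduces to kg / (A * s^2). Of the listed options, that is the dimensionality of magnetic flux density.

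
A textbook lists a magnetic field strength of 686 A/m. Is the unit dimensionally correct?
Yes

magnetic field strength has SI base units: A / m
A/m reduces to the same SI base units, so it is a valid unit for magnetic field strength.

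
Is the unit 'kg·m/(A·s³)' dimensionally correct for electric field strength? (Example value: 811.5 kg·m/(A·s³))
Yes

electric field strength has SI base units: kg * m / (A * s^3)
kg·m/(A·s³) reduces to the same SI base units, so it is a valid unit for electric field strength.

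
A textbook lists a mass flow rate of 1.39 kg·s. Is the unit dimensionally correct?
No

mass flow rate has SI base units: kg / s
kg·s does NOT reduce to kg / s; a valid unit for mass flow rate would be e.g. kg/s.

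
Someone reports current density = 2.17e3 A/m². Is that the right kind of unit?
Yes

current density has SI base units: A / m^2
A/m² reduces to the same SI base units, so it is a valid unit for current density.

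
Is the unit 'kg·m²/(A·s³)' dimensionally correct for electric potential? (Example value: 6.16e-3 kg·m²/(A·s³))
Yes

electric potential has SI base units: kg * m^2 / (A * s^3)
kg·m²/(A·s³) reduces to the same SI base units, so it is a valid unit for electric potential.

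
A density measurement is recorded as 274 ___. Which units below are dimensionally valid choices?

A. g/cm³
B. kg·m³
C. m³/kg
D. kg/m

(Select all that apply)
A

density has SI base units: kg / m^3

Checking each option against kg / m^3:
  A. g/cm³: ✓ matches
  B. kg·m³: ✗ does not match
  C. m³/kg: ✗ does not match
  D. kg/m: ✗ does not match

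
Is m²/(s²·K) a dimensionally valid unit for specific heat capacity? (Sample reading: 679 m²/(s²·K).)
Yes

specific heat capacity has SI base units: m^2 / (s^2 * K)
m²/(s²·K) reduces to the same SI base units, so it is a valid unit for specific heat capacity.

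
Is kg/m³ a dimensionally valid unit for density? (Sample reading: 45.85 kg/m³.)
Yes

density has SI base units: kg / m^3
kg/m³ reduces to the same SI base units, so it is a valid unit for density.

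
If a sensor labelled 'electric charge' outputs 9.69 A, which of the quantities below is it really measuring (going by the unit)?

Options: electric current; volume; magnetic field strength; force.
electric current

electric charge should have units dimensionally equivalent to A * s (e.g. C).
The given unit 'A' reduces to A. Of the listed options, that is the dimensionality of electric current.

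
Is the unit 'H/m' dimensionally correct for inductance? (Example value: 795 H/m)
No

inductance has SI base units: kg * m^2 / (A^2 * s^2)
H/m does NOT reduce to kg * m^2 / (A^2 * s^2); a valid unit for inductance would be e.g. H.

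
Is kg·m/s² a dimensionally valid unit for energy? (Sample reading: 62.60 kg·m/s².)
No

energy has SI base units: kg * m^2 / s^2
kg·m/s² does NOT reduce to kg * m^2 / s^2; a valid unit for energy would be e.g. J.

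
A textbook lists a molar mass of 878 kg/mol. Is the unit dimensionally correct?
Yes

molar mass has SI base units: kg / mol
kg/mol reduces to the same SI base units, so it is a valid unit for molar mass.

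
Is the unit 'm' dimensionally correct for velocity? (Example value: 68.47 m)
No

velocity has SI base units: m / s
m does NOT reduce to m / s; a valid unit for velocity would be e.g. m/s.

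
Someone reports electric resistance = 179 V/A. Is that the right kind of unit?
Yes

electric resistance has SI base units: kg * m^2 / (A^2 * s^3)
V/A reduces to the same SI base units, so it is a valid unit for electric resistance.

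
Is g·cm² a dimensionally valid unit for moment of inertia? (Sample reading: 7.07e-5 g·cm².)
Yes

moment of inertia has SI base units: kg * m^2
g·cm² reduces to the same SI base units, so it is a valid unit for moment of inertia.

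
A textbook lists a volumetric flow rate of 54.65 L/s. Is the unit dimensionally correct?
Yes

volumetric flow rate has SI base units: m^3 / s
L/s reduces to the same SI base units, so it is a valid unit for volumetric flow rate.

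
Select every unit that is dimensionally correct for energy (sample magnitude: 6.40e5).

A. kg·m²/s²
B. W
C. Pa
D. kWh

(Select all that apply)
A, D

energy has SI base units: kg * m^2 / s^2

Checking each option against kg * m^2 / s^2:
  A. kg·m²/s²: ✓ matches
  B. W: ✗ does not match
  C. Pa: ✗ does not match
  D. kWh: ✓ matches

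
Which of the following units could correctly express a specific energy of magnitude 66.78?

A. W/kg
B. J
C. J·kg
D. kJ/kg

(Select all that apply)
D

specific energy has SI base units: m^2 / s^2

Checking each option against m^2 / s^2:
  A. W/kg: ✗ does not match
  B. J: ✗ does not match
  C. J·kg: ✗ does not match
  D. kJ/kg: ✓ matches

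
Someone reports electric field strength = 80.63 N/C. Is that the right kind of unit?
Yes

electric field strength has SI base units: kg * m / (A * s^3)
N/C reduces to the same SI base units, so it is a valid unit for electric field strength.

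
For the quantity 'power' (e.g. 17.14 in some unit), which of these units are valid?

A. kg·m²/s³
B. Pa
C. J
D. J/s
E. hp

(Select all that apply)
A, D, E

power has SI base units: kg * m^2 / s^3

Checking each option against kg * m^2 / s^3:
  A. kg·m²/s³: ✓ matches
  B. Pa: ✗ does not match
  C. J: ✗ does not match
  D. J/s: ✓ matches
  E. hp: ✓ matches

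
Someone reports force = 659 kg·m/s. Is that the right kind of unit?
No

force has SI base units: kg * m / s^2
kg·m/s does NOT reduce to kg * m / s^2; a valid unit for force would be e.g. N.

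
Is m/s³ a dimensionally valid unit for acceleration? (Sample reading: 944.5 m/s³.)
No

acceleration has SI base units: m / s^2
m/s³ does NOT reduce to m / s^2; a valid unit for acceleration would be e.g. m/s².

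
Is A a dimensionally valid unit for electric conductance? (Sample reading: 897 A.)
No

electric conductance has SI base units: A^2 * s^3 / (kg * m^2)
A does NOT reduce to A^2 * s^3 / (kg * m^2); a valid unit for electric conductance would be e.g. S.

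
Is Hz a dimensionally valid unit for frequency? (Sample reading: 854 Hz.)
Yes

frequency has SI base units: 1 / s
Hz reduces to the same SI base units, so it is a valid unit for frequency.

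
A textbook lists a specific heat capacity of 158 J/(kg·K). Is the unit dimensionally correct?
Yes

specific heat capacity has SI base units: m^2 / (s^2 * K)
J/(kg·K) reduces to the same SI base units, so it is a valid unit for specific heat capacity.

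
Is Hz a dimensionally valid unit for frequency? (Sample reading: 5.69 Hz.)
Yes

frequency has SI base units: 1 / s
Hz reduces to the same SI base units, so it is a valid unit for frequency.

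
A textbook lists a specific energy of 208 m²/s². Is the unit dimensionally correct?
Yes

specific energy has SI base units: m^2 / s^2
m²/s² reduces to the same SI base units, so it is a valid unit for specific energy.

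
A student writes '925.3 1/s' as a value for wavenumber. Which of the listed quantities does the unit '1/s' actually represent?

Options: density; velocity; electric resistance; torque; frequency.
frequency

wavenumber should have units dimensionally equivalent to 1 / m (e.g. 1/m).
The given unit '1/s' reduces to 1 / s. Of the listed options, that is the dimensionality of frequency.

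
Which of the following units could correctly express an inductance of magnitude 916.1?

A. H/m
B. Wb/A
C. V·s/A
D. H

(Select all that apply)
B, C, D

inductance has SI base units: kg * m^2 / (A^2 * s^2)

Checking each option against kg * m^2 / (A^2 * s^2):
  A. H/m: ✗ does not match
  B. Wb/A: ✓ matches
  C. V·s/A: ✓ matches
  D. H: ✓ matches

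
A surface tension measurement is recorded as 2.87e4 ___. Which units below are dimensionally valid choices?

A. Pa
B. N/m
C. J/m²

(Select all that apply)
B, C

surface tension has SI base units: kg / s^2

Checking each option against kg / s^2:
  A. Pa: ✗ does not match
  B. N/m: ✓ matches
  C. J/m²: ✓ matches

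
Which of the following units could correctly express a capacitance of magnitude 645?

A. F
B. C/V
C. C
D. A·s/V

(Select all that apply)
A, B, D

capacitance has SI base units: A^2 * s^4 / (kg * m^2)

Checking each option against A^2 * s^4 / (kg * m^2):
  A. F: ✓ matches
  B. C/V: ✓ matches
  C. C: ✗ does not match
  D. A·s/V: ✓ matches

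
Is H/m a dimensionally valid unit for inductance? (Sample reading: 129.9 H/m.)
No

inductance has SI base units: kg * m^2 / (A^2 * s^2)
H/m does NOT reduce to kg * m^2 / (A^2 * s^2); a valid unit for inductance would be e.g. H.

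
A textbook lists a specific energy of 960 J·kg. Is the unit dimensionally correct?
No

specific energy has SI base units: m^2 / s^2
J·kg does NOT reduce to m^2 / s^2; a valid unit for specific energy would be e.g. J/kg.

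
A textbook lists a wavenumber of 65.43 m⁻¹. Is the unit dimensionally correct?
Yes

wavenumber has SI base units: 1 / m
m⁻¹ reduces to the same SI base units, so it is a valid unit for wavenumber.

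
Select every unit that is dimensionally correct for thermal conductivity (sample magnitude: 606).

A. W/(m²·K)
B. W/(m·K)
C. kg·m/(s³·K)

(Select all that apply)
B, C

thermal conductivity has SI base units: kg * m / (s^3 * K)

Checking each option against kg * m / (s^3 * K):
  A. W/(m²·K): ✗ does not match
  B. W/(m·K): ✓ matches
  C. kg·m/(s³·K): ✓ matches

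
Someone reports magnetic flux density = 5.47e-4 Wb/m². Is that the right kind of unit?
Yes

magnetic flux density has SI base units: kg / (A * s^2)
Wb/m² reduces to the same SI base units, so it is a valid unit for magnetic flux density.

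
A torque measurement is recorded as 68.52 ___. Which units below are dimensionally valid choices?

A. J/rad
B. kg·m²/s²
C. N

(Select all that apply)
A, B

torque has SI base units: kg * m^2 / s^2

Checking each option against kg * m^2 / s^2:
  A. J/rad: ✓ matches
  B. kg·m²/s²: ✓ matches
  C. N: ✗ does not match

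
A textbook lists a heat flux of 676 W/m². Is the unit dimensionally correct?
Yes

heat flux has SI base units: kg / s^3
W/m² reduces to the same SI base units, so it is a valid unit for heat flux.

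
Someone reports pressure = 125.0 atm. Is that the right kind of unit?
Yes

pressure has SI base units: kg / (m * s^2)
atm reduces to the same SI base units, so it is a valid unit for pressure.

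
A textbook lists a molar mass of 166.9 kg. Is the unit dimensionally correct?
No

molar mass has SI base units: kg / mol
kg does NOT reduce to kg / mol; a valid unit for molar mass would be e.g. kg/mol.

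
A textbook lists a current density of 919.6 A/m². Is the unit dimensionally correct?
Yes

current density has SI base units: A / m^2
A/m² reduces to the same SI base units, so it is a valid unit for current density.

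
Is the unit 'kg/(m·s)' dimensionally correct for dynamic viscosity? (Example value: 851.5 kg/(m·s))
Yes

dynamic viscosity has SI base units: kg / (m * s)
kg/(m·s) reduces to the same SI base units, so it is a valid unit for dynamic viscosity.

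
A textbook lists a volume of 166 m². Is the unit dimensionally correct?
No

volume has SI base units: m^3
m² does NOT reduce to m^3; a valid unit for volume would be e.g. m³.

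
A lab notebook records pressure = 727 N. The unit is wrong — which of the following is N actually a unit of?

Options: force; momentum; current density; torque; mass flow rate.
force

pressure should have units dimensionally equivalent to kg / (m * s^2) (e.g. Pa).
The given unit 'N' reduces to kg * m / s^2. Of the listed options, that is the dimensionality of force.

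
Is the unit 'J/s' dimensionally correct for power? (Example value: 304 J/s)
Yes

power has SI base units: kg * m^2 / s^3
J/s reduces to the same SI base units, so it is a valid unit for power.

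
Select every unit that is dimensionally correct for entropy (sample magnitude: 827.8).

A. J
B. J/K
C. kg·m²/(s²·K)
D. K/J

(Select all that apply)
B, C

entropy has SI base units: kg * m^2 / (s^2 * K)

Checking each option against kg * m^2 / (s^2 * K):
  A. J: ✗ does not match
  B. J/K: ✓ matches
  C. kg·m²/(s²·K): ✓ matches
  D. K/J: ✗ does not match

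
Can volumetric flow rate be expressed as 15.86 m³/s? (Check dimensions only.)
Yes

volumetric flow rate has SI base units: m^3 / s
m³/s reduces to the same SI base units, so it is a valid unit for volumetric flow rate.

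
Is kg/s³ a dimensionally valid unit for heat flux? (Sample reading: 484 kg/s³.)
Yes

heat flux has SI base units: kg / s^3
kg/s³ reduces to the same SI base units, so it is a valid unit for heat flux.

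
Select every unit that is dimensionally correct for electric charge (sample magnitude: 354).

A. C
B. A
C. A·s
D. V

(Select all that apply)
A, C

electric charge has SI base units: A * s

Checking each option against A * s:
  A. C: ✓ matches
  B. A: ✗ does not match
  C. A·s: ✓ matches
  D. V: ✗ does not match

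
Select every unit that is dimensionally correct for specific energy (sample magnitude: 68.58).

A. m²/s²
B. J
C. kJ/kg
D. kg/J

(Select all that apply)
A, C

specific energy has SI base units: m^2 / s^2

Checking each option against m^2 / s^2:
  A. m²/s²: ✓ matches
  B. J: ✗ does not match
  C. kJ/kg: ✓ matches
  D. kg/J: ✗ does not match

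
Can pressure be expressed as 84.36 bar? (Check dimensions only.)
Yes

pressure has SI base units: kg / (m * s^2)
bar reduces to the same SI base units, so it is a valid unit for pressure.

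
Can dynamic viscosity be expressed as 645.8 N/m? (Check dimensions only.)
No

dynamic viscosity has SI base units: kg / (m * s)
N/m does NOT reduce to kg / (m * s); a valid unit for dynamic viscosity would be e.g. Pa·s.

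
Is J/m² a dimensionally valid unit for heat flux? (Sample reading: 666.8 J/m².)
No

heat flux has SI base units: kg / s^3
J/m² does NOT reduce to kg / s^3; a valid unit for heat flux would be e.g. W/m².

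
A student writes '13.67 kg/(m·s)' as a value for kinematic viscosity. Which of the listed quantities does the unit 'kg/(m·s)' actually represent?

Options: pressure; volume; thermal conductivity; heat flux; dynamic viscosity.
dynamic viscosity

kinematic viscosity should have units dimensionally equivalent to m^2 / s (e.g. m²/s).
The given unit 'kg/(m·s)' reduces to kg / (m * s). Of the listed options, that is the dimensionality of dynamic viscosity.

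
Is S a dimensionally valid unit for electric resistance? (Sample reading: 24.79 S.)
No

electric resistance has SI base units: kg * m^2 / (A^2 * s^3)
S does NOT reduce to kg * m^2 / (A^2 * s^3); a valid unit for electric resistance would be e.g. Ω.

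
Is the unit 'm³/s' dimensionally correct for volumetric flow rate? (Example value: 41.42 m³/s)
Yes

volumetric flow rate has SI base units: m^3 / s
m³/s reduces to the same SI base units, so it is a valid unit for volumetric flow rate.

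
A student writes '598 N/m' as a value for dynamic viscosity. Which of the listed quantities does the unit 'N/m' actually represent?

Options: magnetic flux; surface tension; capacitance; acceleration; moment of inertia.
surface tension

dynamic viscosity should have units dimensionally equivalent to kg / (m * s) (e.g. Pa·s).
The given unit 'N/m' reduces to kg / s^2. Of the listed options, that is the dimensionality of surface tension.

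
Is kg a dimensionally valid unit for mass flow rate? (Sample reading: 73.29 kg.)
No

mass flow rate has SI base units: kg / s
kg does NOT reduce to kg / s; a valid unit for mass flow rate would be e.g. kg/s.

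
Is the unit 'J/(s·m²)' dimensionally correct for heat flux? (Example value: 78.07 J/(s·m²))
Yes

heat flux has SI base units: kg / s^3
J/(s·m²) reduces to the same SI base units, so it is a valid unit for heat flux.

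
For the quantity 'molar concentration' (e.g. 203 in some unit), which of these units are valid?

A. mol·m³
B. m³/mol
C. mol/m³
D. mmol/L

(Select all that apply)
C, D

molar concentration has SI base units: mol / m^3

Checking each option against mol / m^3:
  A. mol·m³: ✗ does not match
  B. m³/mol: ✗ does not match
  C. mol/m³: ✓ matches
  D. mmol/L: ✓ matches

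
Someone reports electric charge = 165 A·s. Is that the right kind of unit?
Yes

electric charge has SI base units: A * s
A·s reduces to the same SI base units, so it is a valid unit for electric charge.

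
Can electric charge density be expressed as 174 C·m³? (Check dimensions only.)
No

electric charge density has SI base units: A * s / m^3
C·m³ does NOT reduce to A * s / m^3; a valid unit for electric charge density would be e.g. C/m³.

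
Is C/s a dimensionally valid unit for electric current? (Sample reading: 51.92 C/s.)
Yes

electric current has SI base units: A
C/s reduces to the same SI base units, so it is a valid unit for electric current.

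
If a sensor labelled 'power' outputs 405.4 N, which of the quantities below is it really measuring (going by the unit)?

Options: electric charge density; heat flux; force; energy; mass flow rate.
force

power should have units dimensionally equivalent to kg * m^2 / s^3 (e.g. W).
The given unit 'N' reduces to kg * m / s^2. Of the listed options, that is the dimensionality of force.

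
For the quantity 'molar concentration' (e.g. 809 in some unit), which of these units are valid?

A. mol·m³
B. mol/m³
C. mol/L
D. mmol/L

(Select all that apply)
B, C, D

molar concentration has SI base units: mol / m^3

Checking each option against mol / m^3:
  A. mol·m³: ✗ does not match
  B. mol/m³: ✓ matches
  C. mol/L: ✓ matches
  D. mmol/L: ✓ matches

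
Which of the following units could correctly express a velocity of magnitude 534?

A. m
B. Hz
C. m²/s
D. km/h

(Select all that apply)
D

velocity has SI base units: m / s

Checking each option against m / s:
  A. m: ✗ does not match
  B. Hz: ✗ does not match
  C. m²/s: ✗ does not match
  D. km/h: ✓ matches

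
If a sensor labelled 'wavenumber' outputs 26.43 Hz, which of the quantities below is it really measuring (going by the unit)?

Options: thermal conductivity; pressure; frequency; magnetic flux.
frequency

wavenumber should have units dimensionally equivalent to 1 / m (e.g. 1/m).
The given unit 'Hz' reduces to 1 / s. Of the listed options, that is the dimensionality of frequency.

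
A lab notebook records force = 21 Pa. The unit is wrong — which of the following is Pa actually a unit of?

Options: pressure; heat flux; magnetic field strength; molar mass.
pressure

force should have units dimensionally equivalent to kg * m / s^2 (e.g. N).
The given unit 'Pa' reduces to kg / (m * s^2). Of the listed options, that is the dimensionality of pressure.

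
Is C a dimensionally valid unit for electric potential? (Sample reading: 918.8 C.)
No

electric potential has SI base units: kg * m^2 / (A * s^3)
C does NOT reduce to kg * m^2 / (A * s^3); a valid unit for electric potential would be e.g. V.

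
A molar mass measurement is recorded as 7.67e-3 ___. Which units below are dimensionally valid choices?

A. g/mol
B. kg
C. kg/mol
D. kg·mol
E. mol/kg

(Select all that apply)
A, C

molar mass has SI base units: kg / mol

Checking each option against kg / mol:
  A. g/mol: ✓ matches
  B. kg: ✗ does not match
  C. kg/mol: ✓ matches
  D. kg·mol: ✗ does not match
  E. mol/kg: ✗ does not match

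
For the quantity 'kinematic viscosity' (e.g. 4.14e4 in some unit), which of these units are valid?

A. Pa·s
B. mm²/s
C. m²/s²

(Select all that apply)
B

kinematic viscosity has SI base units: m^2 / s

Checking each option against m^2 / s:
  A. Pa·s: ✗ does not match
  B. mm²/s: ✓ matches
  C. m²/s²: ✗ does not match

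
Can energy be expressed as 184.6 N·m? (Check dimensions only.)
Yes

energy has SI base units: kg * m^2 / s^2
N·m reduces to the same SI base units, so it is a valid unit for energy.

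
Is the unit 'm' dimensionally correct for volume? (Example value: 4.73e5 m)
No

volume has SI base units: m^3
m does NOT reduce to m^3; a valid unit for volume would be e.g. m³.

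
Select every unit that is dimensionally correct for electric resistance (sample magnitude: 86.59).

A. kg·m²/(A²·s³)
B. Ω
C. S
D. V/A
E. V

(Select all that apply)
A, B, D

electric resistance has SI base units: kg * m^2 / (A^2 * s^3)

Checking each option against kg * m^2 / (A^2 * s^3):
  A. kg·m²/(A²·s³): ✓ matches
  B. Ω: ✓ matches
  C. S: ✗ does not match
  D. V/A: ✓ matches
  E. V: ✗ does not match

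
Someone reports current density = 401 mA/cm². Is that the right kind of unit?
Yes

current density has SI base units: A / m^2
mA/cm² reduces to the same SI base units, so it is a valid unit for current density.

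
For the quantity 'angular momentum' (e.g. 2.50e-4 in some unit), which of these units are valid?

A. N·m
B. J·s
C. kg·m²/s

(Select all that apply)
B, C

angular momentum has SI base units: kg * m^2 / s

Checking each option against kg * m^2 / s:
  A. N·m: ✗ does not match
  B. J·s: ✓ matches
  C. kg·m²/s: ✓ matches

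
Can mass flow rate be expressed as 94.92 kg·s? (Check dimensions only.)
No

mass flow rate has SI base units: kg / s
kg·s does NOT reduce to kg / s; a valid unit for mass flow rate would be e.g. kg/s.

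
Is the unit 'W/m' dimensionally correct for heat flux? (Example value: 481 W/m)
No

heat flux has SI base units: kg / s^3
W/m does NOT reduce to kg / s^3; a valid unit for heat flux would be e.g. W/m².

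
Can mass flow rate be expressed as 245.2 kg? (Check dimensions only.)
No

mass flow rate has SI base units: kg / s
kg does NOT reduce to kg / s; a valid unit for mass flow rate would be e.g. kg/s.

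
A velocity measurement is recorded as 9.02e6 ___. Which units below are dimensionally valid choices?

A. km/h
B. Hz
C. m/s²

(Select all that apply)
A

velocity has SI base units: m / s

Checking each option against m / s:
  A. km/h: ✓ matches
  B. Hz: ✗ does not match
  C. m/s²: ✗ does not match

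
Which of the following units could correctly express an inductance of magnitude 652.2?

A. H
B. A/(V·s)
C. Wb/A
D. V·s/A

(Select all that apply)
A, C, D

inductance has SI base units: kg * m^2 / (A^2 * s^2)

Checking each option against kg * m^2 / (A^2 * s^2):
  A. H: ✓ matches
  B. A/(V·s): ✗ does not match
  C. Wb/A: ✓ matches
  D. V·s/A: ✓ matches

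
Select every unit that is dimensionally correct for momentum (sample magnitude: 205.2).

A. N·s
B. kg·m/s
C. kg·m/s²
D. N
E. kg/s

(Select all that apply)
A, B

momentum has SI base units: kg * m / s

Checking each option against kg * m / s:
  A. N·s: ✓ matches
  B. kg·m/s: ✓ matches
  C. kg·m/s²: ✗ does not match
  D. N: ✗ does not match
  E. kg/s: ✗ does not match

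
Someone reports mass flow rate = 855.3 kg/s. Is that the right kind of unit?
Yes

mass flow rate has SI base units: kg / s
kg/s reduces to the same SI base units, so it is a valid unit for mass flow rate.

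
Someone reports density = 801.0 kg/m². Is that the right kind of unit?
No

density has SI base units: kg / m^3
kg/m² does NOT reduce to kg / m^3; a valid unit for density would be e.g. kg/m³.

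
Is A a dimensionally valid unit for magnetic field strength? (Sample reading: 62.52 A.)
No

magnetic field strength has SI base units: A / m
A does NOT reduce to A / m; a valid unit for magnetic field strength would be e.g. A/m.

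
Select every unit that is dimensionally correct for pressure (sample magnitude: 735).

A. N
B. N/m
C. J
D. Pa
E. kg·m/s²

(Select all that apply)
D

pressure has SI base units: kg / (m * s^2)

Checking each option against kg / (m * s^2):
  A. N: ✗ does not match
  B. N/m: ✗ does not match
  C. J: ✗ does not match
  D. Pa: ✓ matches
  E. kg·m/s²: ✗ does not match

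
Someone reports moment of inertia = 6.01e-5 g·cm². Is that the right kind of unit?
Yes

moment of inertia has SI base units: kg * m^2
g·cm² reduces to the same SI base units, so it is a valid unit for moment of inertia.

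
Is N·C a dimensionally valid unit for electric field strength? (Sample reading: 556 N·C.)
No

electric field strength has SI base units: kg * m / (A * s^3)
N·C does NOT reduce to kg * m / (A * s^3); a valid unit for electric field strength would be e.g. V/m.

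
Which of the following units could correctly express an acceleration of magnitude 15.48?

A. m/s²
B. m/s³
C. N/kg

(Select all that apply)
A, C

acceleration has SI base units: m / s^2

Checking each option against m / s^2:
  A. m/s²: ✓ matches
  B. m/s³: ✗ does not match
  C. N/kg: ✓ matches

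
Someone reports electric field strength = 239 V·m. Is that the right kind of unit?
No

electric field strength has SI base units: kg * m / (A * s^3)
V·m does NOT reduce to kg * m / (A * s^3); a valid unit for electric field strength would be e.g. V/m.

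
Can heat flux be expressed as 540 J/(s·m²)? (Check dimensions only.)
Yes

heat flux has SI base units: kg / s^3
J/(s·m²) reduces to the same SI base units, so it is a valid unit for heat flux.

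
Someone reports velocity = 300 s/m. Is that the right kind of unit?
No

velocity has SI base units: m / s
s/m does NOT reduce to m / s; a valid unit for velocity would be e.g. m/s.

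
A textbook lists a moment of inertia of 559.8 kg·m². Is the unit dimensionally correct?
Yes

moment of inertia has SI base units: kg * m^2
kg·m² reduces to the same SI base units, so it is a valid unit for moment of inertia.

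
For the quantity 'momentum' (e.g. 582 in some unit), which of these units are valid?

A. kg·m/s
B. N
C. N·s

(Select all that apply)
A, C

momentum has SI base units: kg * m / s

Checking each option against kg * m / s:
  A. kg·m/s: ✓ matches
  B. N: ✗ does not match
  C. N·s: ✓ matches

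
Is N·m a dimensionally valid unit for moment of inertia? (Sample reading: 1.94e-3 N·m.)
No

moment of inertia has SI base units: kg * m^2
N·m does NOT reduce to kg * m^2; a valid unit for moment of inertia would be e.g. kg·m².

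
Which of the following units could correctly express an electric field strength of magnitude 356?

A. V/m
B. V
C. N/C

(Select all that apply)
A, C

electric field strength has SI base units: kg * m / (A * s^3)

Checking each option against kg * m / (A * s^3):
  A. V/m: ✓ matches
  B. V: ✗ does not match
  C. N/C: ✓ matches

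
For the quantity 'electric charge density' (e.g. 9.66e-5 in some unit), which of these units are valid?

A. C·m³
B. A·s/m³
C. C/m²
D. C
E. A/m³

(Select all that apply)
B

electric charge density has SI base units: A * s / m^3

Checking each option against A * s / m^3:
  A. C·m³: ✗ does not match
  B. A·s/m³: ✓ matches
  C. C/m²: ✗ does not match
  D. C: ✗ does not match
  E. A/m³: ✗ does not match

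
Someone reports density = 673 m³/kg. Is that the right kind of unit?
No

density has SI base units: kg / m^3
m³/kg does NOT reduce to kg / m^3; a valid unit for density would be e.g. kg/m³.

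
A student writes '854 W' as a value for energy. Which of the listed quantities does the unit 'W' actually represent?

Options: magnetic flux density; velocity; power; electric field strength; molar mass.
power

energy should have units dimensionally equivalent to kg * m^2 / s^2 (e.g. J).
The given unit 'W' reduces to kg * m^2 / s^3. Of the listed options, that is the dimensionality of power.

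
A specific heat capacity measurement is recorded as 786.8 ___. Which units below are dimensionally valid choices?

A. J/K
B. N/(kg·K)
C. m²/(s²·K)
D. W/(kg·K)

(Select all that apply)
C

specific heat capacity has SI base units: m^2 / (s^2 * K)

Checking each option against m^2 / (s^2 * K):
  A. J/K: ✗ does not match
  B. N/(kg·K): ✗ does not match
  C. m²/(s²·K): ✓ matches
  D. W/(kg·K): ✗ does not match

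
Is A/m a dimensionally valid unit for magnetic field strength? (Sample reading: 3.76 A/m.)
Yes

magnetic field strength has SI base units: A / m
A/m reduces to the same SI base units, so it is a valid unit for magnetic field strength.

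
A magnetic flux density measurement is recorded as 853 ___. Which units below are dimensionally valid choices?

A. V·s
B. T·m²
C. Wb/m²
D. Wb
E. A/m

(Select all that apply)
C

magnetic flux density has SI base units: kg / (A * s^2)

Checking each option against kg / (A * s^2):
  A. V·s: ✗ does not match
  B. T·m²: ✗ does not match
  C. Wb/m²: ✓ matches
  D. Wb: ✗ does not match
  E. A/m: ✗ does not match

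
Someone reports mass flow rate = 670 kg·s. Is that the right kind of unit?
No

mass flow rate has SI base units: kg / s
kg·s does NOT reduce to kg / s; a valid unit for mass flow rate would be e.g. kg/s.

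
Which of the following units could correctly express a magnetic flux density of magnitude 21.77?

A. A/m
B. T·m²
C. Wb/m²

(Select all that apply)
C

magnetic flux density has SI base units: kg / (A * s^2)

Checking each option against kg / (A * s^2):
  A. A/m: ✗ does not match
  B. T·m²: ✗ does not match
  C. Wb/m²: ✓ matches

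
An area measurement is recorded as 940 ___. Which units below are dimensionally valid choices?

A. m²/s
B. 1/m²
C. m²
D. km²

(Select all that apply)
C, D

area has SI base units: m^2

Checking each option against m^2:
  A. m²/s: ✗ does not match
  B. 1/m²: ✗ does not match
  C. m²: ✓ matches
  D. km²: ✓ matches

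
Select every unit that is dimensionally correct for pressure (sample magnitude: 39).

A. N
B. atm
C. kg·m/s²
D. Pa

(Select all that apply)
B, D

pressure has SI base units: kg / (m * s^2)

Checking each option against kg / (m * s^2):
  A. N: ✗ does not match
  B. atm: ✓ matches
  C. kg·m/s²: ✗ does not match
  D. Pa: ✓ matches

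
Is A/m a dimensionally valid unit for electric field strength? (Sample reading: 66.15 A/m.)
No

electric field strength has SI base units: kg * m / (A * s^3)
A/m does NOT reduce to kg * m / (A * s^3); a valid unit for electric field strength would be e.g. V/m.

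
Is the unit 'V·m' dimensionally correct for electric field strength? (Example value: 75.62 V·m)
No

electric field strength has SI base units: kg * m / (A * s^3)
V·m does NOT reduce to kg * m / (A * s^3); a valid unit for electric field strength would be e.g. V/m.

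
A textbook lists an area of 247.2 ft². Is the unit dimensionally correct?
Yes

area has SI base units: m^2
ft² reduces to the same SI base units, so it is a valid unit for area.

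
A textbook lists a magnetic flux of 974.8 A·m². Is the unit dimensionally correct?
No

magnetic flux has SI base units: kg * m^2 / (A * s^2)
A·m² does NOT reduce to kg * m^2 / (A * s^2); a valid unit for magnetic flux would be e.g. Wb.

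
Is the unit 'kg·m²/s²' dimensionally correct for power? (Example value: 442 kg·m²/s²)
No

power has SI base units: kg * m^2 / s^3
kg·m²/s² does NOT reduce to kg * m^2 / s^3; a valid unit for power would be e.g. W.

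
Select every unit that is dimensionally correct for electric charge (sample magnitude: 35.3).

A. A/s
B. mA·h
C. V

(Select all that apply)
B

electric charge has SI base units: A * s

Checking each option against A * s:
  A. A/s: ✗ does not match
  B. mA·h: ✓ matches
  C. V: ✗ does not match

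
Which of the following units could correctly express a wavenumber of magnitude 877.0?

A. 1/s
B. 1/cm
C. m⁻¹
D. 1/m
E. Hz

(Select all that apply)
B, C, D

wavenumber has SI base units: 1 / m

Checking each option against 1 / m:
  A. 1/s: ✗ does not match
  B. 1/cm: ✓ matches
  C. m⁻¹: ✓ matches
  D. 1/m: ✓ matches
  E. Hz: ✗ does not match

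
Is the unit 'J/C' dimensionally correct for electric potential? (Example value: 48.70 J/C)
Yes

electric potential has SI base units: kg * m^2 / (A * s^3)
J/C reduces to the same SI base units, so it is a valid unit for electric potential.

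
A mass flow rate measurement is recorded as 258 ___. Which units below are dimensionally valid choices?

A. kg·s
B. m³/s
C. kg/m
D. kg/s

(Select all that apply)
D

mass flow rate has SI base units: kg / s

Checking each option against kg / s:
  A. kg·s: ✗ does not match
  B. m³/s: ✗ does not match
  C. kg/m: ✗ does not match
  D. kg/s: ✓ matches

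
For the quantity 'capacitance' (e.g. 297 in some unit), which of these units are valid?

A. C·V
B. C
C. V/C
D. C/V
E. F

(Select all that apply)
D, E

capacitance has SI base units: A^2 * s^4 / (kg * m^2)

Checking each option against A^2 * s^4 / (kg * m^2):
  A. C·V: ✗ does not match
  B. C: ✗ does not match
  C. V/C: ✗ does not match
  D. C/V: ✓ matches
  E. F: ✓ matches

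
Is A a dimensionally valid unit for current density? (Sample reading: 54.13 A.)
No

current density has SI base units: A / m^2
A does NOT reduce to A / m^2; a valid unit for current density would be e.g. A/m².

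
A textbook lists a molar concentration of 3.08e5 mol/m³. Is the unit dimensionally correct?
Yes

molar concentration has SI base units: mol / m^3
mol/m³ reduces to the same SI base units, so it is a valid unit for molar concentration.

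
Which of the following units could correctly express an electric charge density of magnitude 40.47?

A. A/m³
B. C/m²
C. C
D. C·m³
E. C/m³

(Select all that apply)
E

electric charge density has SI base units: A * s / m^3

Checking each option against A * s / m^3:
  A. A/m³: ✗ does not match
  B. C/m²: ✗ does not match
  C. C: ✗ does not match
  D. C·m³: ✗ does not match
  E. C/m³: ✓ matches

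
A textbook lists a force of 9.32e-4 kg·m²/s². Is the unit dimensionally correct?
No

force has SI base units: kg * m / s^2
kg·m²/s² does NOT reduce to kg * m / s^2; a valid unit for force would be e.g. N.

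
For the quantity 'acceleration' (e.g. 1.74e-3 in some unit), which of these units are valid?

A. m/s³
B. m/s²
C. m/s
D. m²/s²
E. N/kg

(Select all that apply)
B, E

acceleration has SI base units: m / s^2

Checking each option against m / s^2:
  A. m/s³: ✗ does not match
  B. m/s²: ✓ matches
  C. m/s: ✗ does not match
  D. m²/s²: ✗ does not match
  E. N/kg: ✓ matches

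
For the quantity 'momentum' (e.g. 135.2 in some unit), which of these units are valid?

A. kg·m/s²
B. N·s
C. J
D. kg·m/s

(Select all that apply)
B, D

momentum has SI base units: kg * m / s

Checking each option against kg * m / s:
  A. kg·m/s²: ✗ does not match
  B. N·s: ✓ matches
  C. J: ✗ does not match
  D. kg·m/s: ✓ matches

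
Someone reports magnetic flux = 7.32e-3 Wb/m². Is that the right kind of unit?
No

magnetic flux has SI base units: kg * m^2 / (A * s^2)
Wb/m² does NOT reduce to kg * m^2 / (A * s^2); a valid unit for magnetic flux would be e.g. Wb.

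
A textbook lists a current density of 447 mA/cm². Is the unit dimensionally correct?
Yes

current density has SI base units: A / m^2
mA/cm² reduces to the same SI base units, so it is a valid unit for current density.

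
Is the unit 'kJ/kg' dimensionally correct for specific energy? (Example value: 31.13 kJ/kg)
Yes

specific energy has SI base units: m^2 / s^2
kJ/kg reduces to the same SI base units, so it is a valid unit for specific energy.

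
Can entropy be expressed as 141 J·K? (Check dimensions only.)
No

entropy has SI base units: kg * m^2 / (s^2 * K)
J·K does NOT reduce to kg * m^2 / (s^2 * K); a valid unit for entropy would be e.g. J/K.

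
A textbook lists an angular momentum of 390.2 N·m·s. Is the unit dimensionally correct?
Yes

angular momentum has SI base units: kg * m^2 / s
N·m·s reduces to the same SI base units, so it is a valid unit for angular momentum.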